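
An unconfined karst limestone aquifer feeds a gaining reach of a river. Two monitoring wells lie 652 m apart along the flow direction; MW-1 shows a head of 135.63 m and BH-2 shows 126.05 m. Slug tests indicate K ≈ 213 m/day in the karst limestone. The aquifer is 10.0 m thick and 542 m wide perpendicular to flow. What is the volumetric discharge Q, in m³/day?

17000

Cross-sectional area A = 542 × 10.0 = 5420 m².
Hydraulic gradient i = (135.63 − 126.05) / 652 = 9.58 / 652 = 0.01469.
Darcy's law: Q = K · A · i = 213.0 × 5420 × 0.01469 = 16963 m³/day.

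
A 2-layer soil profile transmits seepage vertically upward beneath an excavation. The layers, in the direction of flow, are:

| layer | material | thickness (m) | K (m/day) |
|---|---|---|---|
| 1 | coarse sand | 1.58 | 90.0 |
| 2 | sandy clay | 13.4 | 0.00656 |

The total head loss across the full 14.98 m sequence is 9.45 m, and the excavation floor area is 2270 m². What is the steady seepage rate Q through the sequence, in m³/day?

10.5

Flow is perpendicular to layering, so the layers act in series and the equivalent K is the thickness-weighted harmonic mean.
Total thickness L = 1.58 + 13.4 = 14.98 m.
Σ(b_i/K_i) = 1.58/90.0 + 13.4/0.00656 = 2043 d.
K_eq = L / Σ(b_i/K_i) = 14.98 / 2043 = 0.007333 m/day.
Q = K_eq · A · (Δh/L) = 0.007333 × 2270 × (9.45/14.98) = 10.50 m³/day.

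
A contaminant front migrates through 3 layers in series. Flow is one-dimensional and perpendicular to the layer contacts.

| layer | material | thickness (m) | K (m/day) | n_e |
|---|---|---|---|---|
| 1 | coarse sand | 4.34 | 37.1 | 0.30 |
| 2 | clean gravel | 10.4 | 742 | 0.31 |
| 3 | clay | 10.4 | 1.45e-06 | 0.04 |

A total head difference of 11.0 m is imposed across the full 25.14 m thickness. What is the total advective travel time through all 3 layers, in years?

With flow normal to the layers, continuity requires the same specific discharge q through every layer.
Σ(b_i/K_i) = 4.34/37.1 + 10.4/742 + 10.4/1.45e-06 = 7.172e+06 d.
q = Δh / Σ(b_i/K_i) = 11.0 / 7.172e+06 = 1.534e-06 m/day.
In each layer the seepage velocity is v_i = q/n_i, so the layer transit time is t_i = b_i·n_i / q:
  layer 1 (coarse sand): t_1 = 4.34 × 0.30 / 1.534e-06 = 8.490e+05 d
  layer 2 (clean gravel): t_2 = 10.4 × 0.31 / 1.534e-06 = 2.102e+06 d
  layer 3 (clay): t_3 = 10.4 × 0.04 / 1.534e-06 = 2.712e+05 d
Total t = Σ t_i = 3.222e+06 days = 8822 years.

8820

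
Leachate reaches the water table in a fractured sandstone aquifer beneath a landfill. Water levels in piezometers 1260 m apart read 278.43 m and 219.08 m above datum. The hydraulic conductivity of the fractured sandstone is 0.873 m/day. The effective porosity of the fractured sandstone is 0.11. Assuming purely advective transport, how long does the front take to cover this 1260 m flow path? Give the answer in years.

9.23

Hydraulic gradient i = (278.43 − 219.08) / 1260 = 59.35 / 1260 = 0.04710.
Darcy flux q = K · i = 0.8730 × 0.04710 = 0.04112 m/day.
Seepage velocity v = q / n_e = 0.04112 / 0.11 = 0.3738 m/day.
Travel time t = L / v = 1260 / 0.3738 = 3371 days = 9.228 years.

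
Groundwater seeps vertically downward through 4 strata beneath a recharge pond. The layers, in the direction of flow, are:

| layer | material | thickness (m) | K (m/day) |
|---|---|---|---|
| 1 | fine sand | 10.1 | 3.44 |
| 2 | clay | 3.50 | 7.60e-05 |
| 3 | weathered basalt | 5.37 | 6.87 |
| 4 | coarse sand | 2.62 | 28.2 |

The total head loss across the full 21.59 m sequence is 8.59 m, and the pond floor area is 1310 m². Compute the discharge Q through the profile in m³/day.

Flow is perpendicular to layering, so the layers act in series and the equivalent K is the thickness-weighted harmonic mean.
Total thickness L = 10.1 + 3.50 + 5.37 + 2.62 = 21.59 m.
Σ(b_i/K_i) = 10.1/3.44 + 3.50/7.60e-05 + 5.37/6.87 + 2.62/28.2 = 46056 d.
K_eq = L / Σ(b_i/K_i) = 21.59 / 46056 = 0.0004688 m/day.
Q = K_eq · A · (Δh/L) = 0.0004688 × 1310 × (8.59/21.59) = 0.2443 m³/day.

0.244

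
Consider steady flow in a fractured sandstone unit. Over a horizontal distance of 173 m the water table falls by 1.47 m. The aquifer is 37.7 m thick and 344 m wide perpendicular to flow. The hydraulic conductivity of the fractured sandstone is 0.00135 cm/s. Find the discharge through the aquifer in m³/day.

Convert K: 0.00135 cm/s × 864 = 1.166 m/day.
Cross-sectional area A = 344 × 37.7 = 12969 m².
Hydraulic gradient i = Δh / L = 1.47 / 173 = 0.008497.
Darcy's law: Q = K · A · i = 1.166 × 12969 × 0.008497 = 128.5 m³/day.

129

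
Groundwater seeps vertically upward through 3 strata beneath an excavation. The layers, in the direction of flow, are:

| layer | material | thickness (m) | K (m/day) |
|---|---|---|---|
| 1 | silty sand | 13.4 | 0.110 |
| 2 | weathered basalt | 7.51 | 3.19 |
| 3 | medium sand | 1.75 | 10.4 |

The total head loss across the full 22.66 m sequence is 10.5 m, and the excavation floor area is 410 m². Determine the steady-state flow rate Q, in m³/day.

Flow is perpendicular to layering, so the layers act in series and the equivalent K is the thickness-weighted harmonic mean.
Total thickness L = 13.4 + 7.51 + 1.75 = 22.66 m.
Σ(b_i/K_i) = 13.4/0.110 + 7.51/3.19 + 1.75/10.4 = 124.3 d.
K_eq = L / Σ(b_i/K_i) = 22.66 / 124.3 = 0.1822 m/day.
Q = K_eq · A · (Δh/L) = 0.1822 × 410 × (10.5/22.66) = 34.62 m³/day.

34.6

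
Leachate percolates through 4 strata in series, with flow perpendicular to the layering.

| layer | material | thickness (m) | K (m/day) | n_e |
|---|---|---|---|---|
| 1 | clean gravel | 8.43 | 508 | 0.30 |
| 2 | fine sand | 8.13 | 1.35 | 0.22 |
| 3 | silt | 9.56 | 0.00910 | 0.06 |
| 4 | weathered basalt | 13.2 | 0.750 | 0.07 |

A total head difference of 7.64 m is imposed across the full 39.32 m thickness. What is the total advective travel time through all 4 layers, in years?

2.24

With flow normal to the layers, continuity requires the same specific discharge q through every layer.
Σ(b_i/K_i) = 8.43/508 + 8.13/1.35 + 9.56/0.00910 + 13.2/0.750 = 1074 d.
q = Δh / Σ(b_i/K_i) = 7.64 / 1074 = 0.007112 m/day.
In each layer the seepage velocity is v_i = q/n_i, so the layer transit time is t_i = b_i·n_i / q:
  layer 1 (clean gravel): t_1 = 8.43 × 0.30 / 0.007112 = 355.6 d
  layer 2 (fine sand): t_2 = 8.13 × 0.22 / 0.007112 = 251.5 d
  layer 3 (silt): t_3 = 9.56 × 0.06 / 0.007112 = 80.65 d
  layer 4 (weathered basalt): t_4 = 13.2 × 0.07 / 0.007112 = 129.9 d
Total t = Σ t_i = 817.6 days = 2.239 years.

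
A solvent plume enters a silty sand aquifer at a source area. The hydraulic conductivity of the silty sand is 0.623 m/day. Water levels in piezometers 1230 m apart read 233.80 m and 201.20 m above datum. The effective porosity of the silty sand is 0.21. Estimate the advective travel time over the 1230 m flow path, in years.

Hydraulic gradient i = (233.80 − 201.20) / 1230 = 32.6 / 1230 = 0.02650.
Darcy flux q = K · i = 0.6230 × 0.02650 = 0.01651 m/day.
Seepage velocity v = q / n_e = 0.01651 / 0.21 = 0.07863 m/day.
Travel time t = L / v = 1230 / 0.07863 = 15643 days = 42.83 years.

42.8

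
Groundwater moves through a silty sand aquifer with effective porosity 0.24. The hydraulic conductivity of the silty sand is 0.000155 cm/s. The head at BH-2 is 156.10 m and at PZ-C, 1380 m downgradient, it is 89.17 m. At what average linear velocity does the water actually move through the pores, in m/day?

0.0271

Convert K: 0.000155 cm/s × 864 = 0.1339 m/day.
Hydraulic gradient i = (156.10 − 89.17) / 1380 = 66.93 / 1380 = 0.04850.
Darcy flux q = K · i = 0.1339 × 0.04850 = 0.006495 m/day.
Seepage velocity v = q / n_e = 0.006495 / 0.24 = 0.02706 m/day.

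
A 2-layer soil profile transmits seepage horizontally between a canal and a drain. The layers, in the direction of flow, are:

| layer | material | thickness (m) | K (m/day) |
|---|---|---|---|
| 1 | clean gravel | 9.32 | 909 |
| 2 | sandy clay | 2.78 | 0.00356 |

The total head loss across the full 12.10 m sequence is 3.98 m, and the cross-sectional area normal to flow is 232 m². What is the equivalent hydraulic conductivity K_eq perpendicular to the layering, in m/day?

Flow is perpendicular to layering, so the layers act in series and the equivalent K is the thickness-weighted harmonic mean.
Total thickness L = 9.32 + 2.78 = 12.10 m.
Σ(b_i/K_i) = 9.32/909 + 2.78/0.00356 = 780.9 d.
K_eq = L / Σ(b_i/K_i) = 12.10 / 780.9 = 0.01549 m/day.

0.0155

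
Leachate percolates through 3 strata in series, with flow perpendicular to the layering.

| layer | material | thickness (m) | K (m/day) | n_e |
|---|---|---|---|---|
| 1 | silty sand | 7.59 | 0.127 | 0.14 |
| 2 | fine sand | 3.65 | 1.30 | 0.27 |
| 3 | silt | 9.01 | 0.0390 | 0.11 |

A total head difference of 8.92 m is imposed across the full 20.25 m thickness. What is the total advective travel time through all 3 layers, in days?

With flow normal to the layers, continuity requires the same specific discharge q through every layer.
Σ(b_i/K_i) = 7.59/0.127 + 3.65/1.30 + 9.01/0.0390 = 293.6 d.
q = Δh / Σ(b_i/K_i) = 8.92 / 293.6 = 0.03038 m/day.
In each layer the seepage velocity is v_i = q/n_i, so the layer transit time is t_i = b_i·n_i / q:
  layer 1 (silty sand): t_1 = 7.59 × 0.14 / 0.03038 = 34.97 d
  layer 2 (fine sand): t_2 = 3.65 × 0.27 / 0.03038 = 32.44 d
  layer 3 (silt): t_3 = 9.01 × 0.11 / 0.03038 = 32.62 d
Total t = Σ t_i = 100.0 days.

100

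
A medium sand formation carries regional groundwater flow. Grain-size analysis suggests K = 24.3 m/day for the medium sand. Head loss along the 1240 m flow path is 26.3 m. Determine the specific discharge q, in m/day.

Hydraulic gradient i = Δh / L = 26.3 / 1240 = 0.02121.
Specific discharge q = K · i = 24.30 × 0.02121 = 0.5154 m/day.

0.515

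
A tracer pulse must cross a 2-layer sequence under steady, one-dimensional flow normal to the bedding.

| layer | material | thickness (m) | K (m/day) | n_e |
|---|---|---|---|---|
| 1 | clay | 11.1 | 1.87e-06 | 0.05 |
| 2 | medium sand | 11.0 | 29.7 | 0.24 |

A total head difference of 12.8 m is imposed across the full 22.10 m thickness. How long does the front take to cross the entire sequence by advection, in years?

With flow normal to the layers, continuity requires the same specific discharge q through every layer.
Σ(b_i/K_i) = 11.1/1.87e-06 + 11.0/29.7 = 5.936e+06 d.
q = Δh / Σ(b_i/K_i) = 12.8 / 5.936e+06 = 2.156e-06 m/day.
In each layer the seepage velocity is v_i = q/n_i, so the layer transit time is t_i = b_i·n_i / q:
  layer 1 (clay): t_1 = 11.1 × 0.05 / 2.156e-06 = 2.574e+05 d
  layer 2 (medium sand): t_2 = 11.0 × 0.24 / 2.156e-06 = 1.224e+06 d
Total t = Σ t_i = 1.482e+06 days = 4057 years.

4060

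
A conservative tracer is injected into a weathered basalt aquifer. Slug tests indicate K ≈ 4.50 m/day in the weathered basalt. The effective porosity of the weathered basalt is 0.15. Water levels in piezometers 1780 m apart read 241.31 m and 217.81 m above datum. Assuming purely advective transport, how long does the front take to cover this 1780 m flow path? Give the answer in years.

Hydraulic gradient i = (241.31 − 217.81) / 1780 = 23.5 / 1780 = 0.01320.
Darcy flux q = K · i = 4.500 × 0.01320 = 0.05941 m/day.
Seepage velocity v = q / n_e = 0.05941 / 0.15 = 0.3961 m/day.
Travel time t = L / v = 1780 / 0.3961 = 4494 days = 12.30 years.

12.3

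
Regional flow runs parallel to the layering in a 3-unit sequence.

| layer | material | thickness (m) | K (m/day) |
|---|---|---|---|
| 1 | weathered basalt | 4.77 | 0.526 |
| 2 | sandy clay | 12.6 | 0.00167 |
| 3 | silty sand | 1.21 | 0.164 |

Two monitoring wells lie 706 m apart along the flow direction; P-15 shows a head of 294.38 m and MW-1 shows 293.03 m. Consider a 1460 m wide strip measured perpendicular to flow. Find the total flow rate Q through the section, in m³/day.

Flow is parallel to layering, so each bed carries its own Darcy discharge and the transmissivities add.
Σ(K_i·b_i) = 0.526×4.77 + 0.00167×12.6 + 0.164×1.21 = 2.729 m²/day.
Hydraulic gradient i = (294.38 − 293.03) / 706 = 1.35 / 706 = 0.001912.
Q = Σ(K_i·b_i) · W · i = 2.729 × 1460 × 0.001912 = 7.617 m³/day.

7.62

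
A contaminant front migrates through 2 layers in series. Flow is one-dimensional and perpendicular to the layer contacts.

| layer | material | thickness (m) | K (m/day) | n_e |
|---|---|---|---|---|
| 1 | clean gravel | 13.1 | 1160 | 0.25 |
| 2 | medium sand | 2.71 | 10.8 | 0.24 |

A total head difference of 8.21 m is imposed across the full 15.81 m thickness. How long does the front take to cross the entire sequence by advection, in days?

With flow normal to the layers, continuity requires the same specific discharge q through every layer.
Σ(b_i/K_i) = 13.1/1160 + 2.71/10.8 = 0.2622 d.
q = Δh / Σ(b_i/K_i) = 8.21 / 0.2622 = 31.31 m/day.
In each layer the seepage velocity is v_i = q/n_i, so the layer transit time is t_i = b_i·n_i / q:
  layer 1 (clean gravel): t_1 = 13.1 × 0.25 / 31.31 = 0.1046 d
  layer 2 (medium sand): t_2 = 2.71 × 0.24 / 31.31 = 0.02077 d
Total t = Σ t_i = 0.1254 days.

0.125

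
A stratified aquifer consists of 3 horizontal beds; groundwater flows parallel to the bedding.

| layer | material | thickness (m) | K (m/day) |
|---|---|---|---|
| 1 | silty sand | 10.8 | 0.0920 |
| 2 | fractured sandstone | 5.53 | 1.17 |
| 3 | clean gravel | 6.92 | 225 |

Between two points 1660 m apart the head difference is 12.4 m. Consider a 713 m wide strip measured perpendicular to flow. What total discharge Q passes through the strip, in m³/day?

Flow is parallel to layering, so each bed carries its own Darcy discharge and the transmissivities add.
Σ(K_i·b_i) = 0.0920×10.8 + 1.17×5.53 + 225×6.92 = 1564 m²/day.
Hydraulic gradient i = Δh / L = 12.4 / 1660 = 0.007470.
Q = Σ(K_i·b_i) · W · i = 1564 × 713 × 0.007470 = 8332 m³/day.

8330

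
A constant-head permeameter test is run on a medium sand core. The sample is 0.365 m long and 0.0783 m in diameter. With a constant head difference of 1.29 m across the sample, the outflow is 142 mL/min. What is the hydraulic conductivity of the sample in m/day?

Cross-sectional area A = π·(d/2)² = π × (0.0783/2)² = 0.004815 m².
Convert discharge: 142 mL/min = 2.367e-06 m³/s.
Darcy's law rearranged: K = Q·L / (A·Δh) = 2.367e-06 × 0.365 / (0.004815 × 1.29) = 0.0001391 m/s = 12.02 m/day.

12.0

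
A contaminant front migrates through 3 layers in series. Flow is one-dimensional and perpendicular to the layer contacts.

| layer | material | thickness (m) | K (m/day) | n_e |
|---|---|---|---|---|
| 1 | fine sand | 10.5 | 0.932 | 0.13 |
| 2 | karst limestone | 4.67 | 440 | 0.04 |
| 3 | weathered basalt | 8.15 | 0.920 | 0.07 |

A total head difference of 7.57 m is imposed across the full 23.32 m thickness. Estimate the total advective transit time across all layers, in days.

5.65

With flow normal to the layers, continuity requires the same specific discharge q through every layer.
Σ(b_i/K_i) = 10.5/0.932 + 4.67/440 + 8.15/0.920 = 20.14 d.
q = Δh / Σ(b_i/K_i) = 7.57 / 20.14 = 0.3760 m/day.
In each layer the seepage velocity is v_i = q/n_i, so the layer transit time is t_i = b_i·n_i / q:
  layer 1 (fine sand): t_1 = 10.5 × 0.13 / 0.3760 = 3.631 d
  layer 2 (karst limestone): t_2 = 4.67 × 0.04 / 0.3760 = 0.4969 d
  layer 3 (weathered basalt): t_3 = 8.15 × 0.07 / 0.3760 = 1.517 d
Total t = Σ t_i = 5.645 days.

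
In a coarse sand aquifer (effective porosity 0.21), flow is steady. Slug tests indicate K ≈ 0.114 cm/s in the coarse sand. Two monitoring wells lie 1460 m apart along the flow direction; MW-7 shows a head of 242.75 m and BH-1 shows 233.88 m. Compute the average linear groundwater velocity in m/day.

Convert K: 0.114 cm/s × 864 = 98.50 m/day.
Hydraulic gradient i = (242.75 − 233.88) / 1460 = 8.87 / 1460 = 0.006075.
Darcy flux q = K · i = 98.50 × 0.006075 = 0.5984 m/day.
Seepage velocity v = q / n_e = 0.5984 / 0.21 = 2.850 m/day.

2.85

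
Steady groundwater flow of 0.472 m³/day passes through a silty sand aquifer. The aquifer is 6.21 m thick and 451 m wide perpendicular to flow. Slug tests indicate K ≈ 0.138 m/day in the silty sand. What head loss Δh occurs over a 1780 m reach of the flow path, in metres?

2.17

Cross-sectional area A = 451 × 6.21 = 2801 m².
From Q = K·A·i, i = Q / (K·A) = 0.472 / (0.1380 × 2801) = 0.001221.
Head loss Δh = i · L = 0.001221 × 1780 = 2.174 m.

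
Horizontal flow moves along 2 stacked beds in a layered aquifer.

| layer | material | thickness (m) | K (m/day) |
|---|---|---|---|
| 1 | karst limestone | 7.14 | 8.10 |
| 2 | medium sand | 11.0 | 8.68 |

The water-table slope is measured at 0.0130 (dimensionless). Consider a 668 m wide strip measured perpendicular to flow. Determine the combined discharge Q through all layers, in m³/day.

1330

Flow is parallel to layering, so each bed carries its own Darcy discharge and the transmissivities add.
Σ(K_i·b_i) = 8.10×7.14 + 8.68×11.0 = 153.3 m²/day.
Hydraulic gradient i = 0.0130.
Q = Σ(K_i·b_i) · W · i = 153.3 × 668 × 0.01300 = 1331 m³/day.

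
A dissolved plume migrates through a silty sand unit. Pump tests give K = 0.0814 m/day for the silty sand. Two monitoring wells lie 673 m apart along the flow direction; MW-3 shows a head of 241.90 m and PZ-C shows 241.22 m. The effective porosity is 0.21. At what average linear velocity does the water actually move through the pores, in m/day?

Hydraulic gradient i = (241.90 − 241.22) / 673 = 0.68 / 673 = 0.001010.
Darcy flux q = K · i = 0.08140 × 0.001010 = 8.225e-05 m/day.
Seepage velocity v = q / n_e = 8.225e-05 / 0.21 = 0.0003917 m/day.

0.000392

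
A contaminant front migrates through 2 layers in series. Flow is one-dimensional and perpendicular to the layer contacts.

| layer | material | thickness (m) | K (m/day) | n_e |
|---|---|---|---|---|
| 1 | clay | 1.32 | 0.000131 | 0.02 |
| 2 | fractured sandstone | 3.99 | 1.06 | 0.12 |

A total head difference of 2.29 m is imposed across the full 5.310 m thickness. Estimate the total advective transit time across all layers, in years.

With flow normal to the layers, continuity requires the same specific discharge q through every layer.
Σ(b_i/K_i) = 1.32/0.000131 + 3.99/1.06 = 10080 d.
q = Δh / Σ(b_i/K_i) = 2.29 / 10080 = 0.0002272 m/day.
In each layer the seepage velocity is v_i = q/n_i, so the layer transit time is t_i = b_i·n_i / q:
  layer 1 (clay): t_1 = 1.32 × 0.02 / 0.0002272 = 116.2 d
  layer 2 (fractured sandstone): t_2 = 3.99 × 0.12 / 0.0002272 = 2108 d
Total t = Σ t_i = 2224 days = 6.088 years.

6.09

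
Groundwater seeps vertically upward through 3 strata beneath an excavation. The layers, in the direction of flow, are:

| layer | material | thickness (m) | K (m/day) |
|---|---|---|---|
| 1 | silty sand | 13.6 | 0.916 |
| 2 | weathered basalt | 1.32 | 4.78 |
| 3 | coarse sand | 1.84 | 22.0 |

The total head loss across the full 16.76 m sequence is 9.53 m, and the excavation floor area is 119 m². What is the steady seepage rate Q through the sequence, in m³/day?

Flow is perpendicular to layering, so the layers act in series and the equivalent K is the thickness-weighted harmonic mean.
Total thickness L = 13.6 + 1.32 + 1.84 = 16.76 m.
Σ(b_i/K_i) = 13.6/0.916 + 1.32/4.78 + 1.84/22.0 = 15.21 d.
K_eq = L / Σ(b_i/K_i) = 16.76 / 15.21 = 1.102 m/day.
Q = K_eq · A · (Δh/L) = 1.102 × 119 × (9.53/16.76) = 74.58 m³/day.

74.6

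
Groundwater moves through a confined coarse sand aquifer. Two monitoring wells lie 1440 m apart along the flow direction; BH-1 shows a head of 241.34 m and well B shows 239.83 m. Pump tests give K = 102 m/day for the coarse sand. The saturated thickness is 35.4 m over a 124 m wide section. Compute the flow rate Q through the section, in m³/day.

Cross-sectional area A = 124 × 35.4 = 4390 m².
Hydraulic gradient i = (241.34 − 239.83) / 1440 = 1.51 / 1440 = 0.001049.
Darcy's law: Q = K · A · i = 102.0 × 4390 × 0.001049 = 469.5 m³/day.

470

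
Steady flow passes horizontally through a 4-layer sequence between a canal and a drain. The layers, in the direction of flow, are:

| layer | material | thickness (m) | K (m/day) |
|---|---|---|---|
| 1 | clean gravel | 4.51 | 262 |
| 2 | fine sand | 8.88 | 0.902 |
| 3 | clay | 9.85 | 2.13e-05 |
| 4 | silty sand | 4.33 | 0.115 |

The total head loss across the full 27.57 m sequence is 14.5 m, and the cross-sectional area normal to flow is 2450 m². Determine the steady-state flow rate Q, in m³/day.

0.0768

Flow is perpendicular to layering, so the layers act in series and the equivalent K is the thickness-weighted harmonic mean.
Total thickness L = 4.51 + 8.88 + 9.85 + 4.33 = 27.57 m.
Σ(b_i/K_i) = 4.51/262 + 8.88/0.902 + 9.85/2.13e-05 + 4.33/0.115 = 4.625e+05 d.
K_eq = L / Σ(b_i/K_i) = 27.57 / 4.625e+05 = 5.961e-05 m/day.
Q = K_eq · A · (Δh/L) = 5.961e-05 × 2450 × (14.5/27.57) = 0.07681 m³/day.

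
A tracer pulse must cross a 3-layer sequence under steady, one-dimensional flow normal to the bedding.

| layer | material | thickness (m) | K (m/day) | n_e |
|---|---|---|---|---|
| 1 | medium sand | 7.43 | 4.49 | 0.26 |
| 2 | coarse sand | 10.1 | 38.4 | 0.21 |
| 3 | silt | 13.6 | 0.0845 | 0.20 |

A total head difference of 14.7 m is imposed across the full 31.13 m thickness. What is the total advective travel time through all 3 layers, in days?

75.0

With flow normal to the layers, continuity requires the same specific discharge q through every layer.
Σ(b_i/K_i) = 7.43/4.49 + 10.1/38.4 + 13.6/0.0845 = 162.9 d.
q = Δh / Σ(b_i/K_i) = 14.7 / 162.9 = 0.09026 m/day.
In each layer the seepage velocity is v_i = q/n_i, so the layer transit time is t_i = b_i·n_i / q:
  layer 1 (medium sand): t_1 = 7.43 × 0.26 / 0.09026 = 21.40 d
  layer 2 (coarse sand): t_2 = 10.1 × 0.21 / 0.09026 = 23.50 d
  layer 3 (silt): t_3 = 13.6 × 0.20 / 0.09026 = 30.14 d
Total t = Σ t_i = 75.04 days.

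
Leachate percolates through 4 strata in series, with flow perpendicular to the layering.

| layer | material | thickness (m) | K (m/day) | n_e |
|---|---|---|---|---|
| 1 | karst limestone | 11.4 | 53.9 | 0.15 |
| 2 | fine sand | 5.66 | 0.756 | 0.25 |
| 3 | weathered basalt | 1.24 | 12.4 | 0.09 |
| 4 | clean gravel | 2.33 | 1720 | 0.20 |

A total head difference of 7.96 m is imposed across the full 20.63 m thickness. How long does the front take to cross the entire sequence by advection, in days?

With flow normal to the layers, continuity requires the same specific discharge q through every layer.
Σ(b_i/K_i) = 11.4/53.9 + 5.66/0.756 + 1.24/12.4 + 2.33/1720 = 7.800 d.
q = Δh / Σ(b_i/K_i) = 7.96 / 7.800 = 1.021 m/day.
In each layer the seepage velocity is v_i = q/n_i, so the layer transit time is t_i = b_i·n_i / q:
  layer 1 (karst limestone): t_1 = 11.4 × 0.15 / 1.021 = 1.676 d
  layer 2 (fine sand): t_2 = 5.66 × 0.25 / 1.021 = 1.386 d
  layer 3 (weathered basalt): t_3 = 1.24 × 0.09 / 1.021 = 0.1094 d
  layer 4 (clean gravel): t_4 = 2.33 × 0.20 / 1.021 = 0.4566 d
Total t = Σ t_i = 3.628 days.

3.63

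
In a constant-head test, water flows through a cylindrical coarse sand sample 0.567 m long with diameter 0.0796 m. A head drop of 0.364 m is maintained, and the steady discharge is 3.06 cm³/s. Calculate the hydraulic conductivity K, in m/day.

Cross-sectional area A = π·(d/2)² = π × (0.0796/2)² = 0.004976 m².
Convert discharge: 3.06 cm³/s = 3.060e-06 m³/s.
Darcy's law rearranged: K = Q·L / (A·Δh) = 3.060e-06 × 0.567 / (0.004976 × 0.364) = 0.0009578 m/s = 82.76 m/day.

82.8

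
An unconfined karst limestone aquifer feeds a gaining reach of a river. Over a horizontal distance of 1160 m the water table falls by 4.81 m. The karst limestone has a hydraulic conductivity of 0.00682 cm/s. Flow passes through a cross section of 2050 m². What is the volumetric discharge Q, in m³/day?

50.1

Convert K: 0.00682 cm/s × 864 = 5.892 m/day.
Hydraulic gradient i = Δh / L = 4.81 / 1160 = 0.004147.
Darcy's law: Q = K · A · i = 5.892 × 2050 × 0.004147 = 50.09 m³/day.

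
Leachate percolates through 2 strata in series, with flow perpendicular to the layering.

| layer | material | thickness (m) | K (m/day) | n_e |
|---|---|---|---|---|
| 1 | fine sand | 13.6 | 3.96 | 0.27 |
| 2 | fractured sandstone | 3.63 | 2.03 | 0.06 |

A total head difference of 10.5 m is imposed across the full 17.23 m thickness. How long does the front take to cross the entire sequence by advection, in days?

With flow normal to the layers, continuity requires the same specific discharge q through every layer.
Σ(b_i/K_i) = 13.6/3.96 + 3.63/2.03 = 5.223 d.
q = Δh / Σ(b_i/K_i) = 10.5 / 5.223 = 2.011 m/day.
In each layer the seepage velocity is v_i = q/n_i, so the layer transit time is t_i = b_i·n_i / q:
  layer 1 (fine sand): t_1 = 13.6 × 0.27 / 2.011 = 1.826 d
  layer 2 (fractured sandstone): t_2 = 3.63 × 0.06 / 2.011 = 0.1083 d
Total t = Σ t_i = 1.935 days.

1.93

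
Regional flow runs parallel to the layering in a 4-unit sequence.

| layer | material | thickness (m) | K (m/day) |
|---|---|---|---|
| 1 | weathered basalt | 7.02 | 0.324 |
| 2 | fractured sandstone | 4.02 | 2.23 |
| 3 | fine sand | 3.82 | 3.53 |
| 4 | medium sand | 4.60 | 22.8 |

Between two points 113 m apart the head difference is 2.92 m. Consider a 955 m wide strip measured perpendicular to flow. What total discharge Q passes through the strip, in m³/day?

Flow is parallel to layering, so each bed carries its own Darcy discharge and the transmissivities add.
Σ(K_i·b_i) = 0.324×7.02 + 2.23×4.02 + 3.53×3.82 + 22.8×4.60 = 129.6 m²/day.
Hydraulic gradient i = Δh / L = 2.92 / 113 = 0.02584.
Q = Σ(K_i·b_i) · W · i = 129.6 × 955 × 0.02584 = 3198 m³/day.

3200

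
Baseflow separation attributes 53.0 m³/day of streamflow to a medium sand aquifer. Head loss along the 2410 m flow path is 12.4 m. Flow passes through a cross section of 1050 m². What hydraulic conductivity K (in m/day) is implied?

Hydraulic gradient i = Δh / L = 12.4 / 2410 = 0.005145.
From Q = K·A·i, K = Q / (A·i) = 53.0 / (1050 × 0.005145) = 9.810 m/day.

9.81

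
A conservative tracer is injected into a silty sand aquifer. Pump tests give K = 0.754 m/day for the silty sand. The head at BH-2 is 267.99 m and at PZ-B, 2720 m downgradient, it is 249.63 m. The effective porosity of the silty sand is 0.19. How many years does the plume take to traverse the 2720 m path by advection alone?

Hydraulic gradient i = (267.99 − 249.63) / 2720 = 18.36 / 2720 = 0.006750.
Darcy flux q = K · i = 0.7540 × 0.006750 = 0.005090 m/day.
Seepage velocity v = q / n_e = 0.005090 / 0.19 = 0.02679 m/day.
Travel time t = L / v = 2720 / 0.02679 = 1.015e+05 days = 278.0 years.

278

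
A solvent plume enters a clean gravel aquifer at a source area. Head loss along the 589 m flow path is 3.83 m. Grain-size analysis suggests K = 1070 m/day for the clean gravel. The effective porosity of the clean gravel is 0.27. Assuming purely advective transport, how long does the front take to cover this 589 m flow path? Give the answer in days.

Hydraulic gradient i = Δh / L = 3.83 / 589 = 0.006503.
Darcy flux q = K · i = 1070 × 0.006503 = 6.958 m/day.
Seepage velocity v = q / n_e = 6.958 / 0.27 = 25.77 m/day.
Travel time t = L / v = 589 / 25.77 = 22.86 days.

22.9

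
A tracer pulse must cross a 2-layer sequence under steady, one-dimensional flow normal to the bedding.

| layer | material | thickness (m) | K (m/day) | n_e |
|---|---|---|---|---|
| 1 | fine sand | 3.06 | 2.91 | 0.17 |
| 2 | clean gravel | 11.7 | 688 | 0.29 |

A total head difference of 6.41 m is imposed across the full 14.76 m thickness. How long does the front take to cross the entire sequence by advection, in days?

0.652

With flow normal to the layers, continuity requires the same specific discharge q through every layer.
Σ(b_i/K_i) = 3.06/2.91 + 11.7/688 = 1.069 d.
q = Δh / Σ(b_i/K_i) = 6.41 / 1.069 = 5.999 m/day.
In each layer the seepage velocity is v_i = q/n_i, so the layer transit time is t_i = b_i·n_i / q:
  layer 1 (fine sand): t_1 = 3.06 × 0.17 / 5.999 = 0.08672 d
  layer 2 (clean gravel): t_2 = 11.7 × 0.29 / 5.999 = 0.5656 d
Total t = Σ t_i = 0.6523 days.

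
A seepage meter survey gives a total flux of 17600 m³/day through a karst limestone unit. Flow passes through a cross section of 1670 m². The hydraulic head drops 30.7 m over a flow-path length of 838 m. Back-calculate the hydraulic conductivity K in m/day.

Hydraulic gradient i = Δh / L = 30.7 / 838 = 0.03663.
From Q = K·A·i, K = Q / (A·i) = 17600 / (1670 × 0.03663) = 287.7 m/day.

288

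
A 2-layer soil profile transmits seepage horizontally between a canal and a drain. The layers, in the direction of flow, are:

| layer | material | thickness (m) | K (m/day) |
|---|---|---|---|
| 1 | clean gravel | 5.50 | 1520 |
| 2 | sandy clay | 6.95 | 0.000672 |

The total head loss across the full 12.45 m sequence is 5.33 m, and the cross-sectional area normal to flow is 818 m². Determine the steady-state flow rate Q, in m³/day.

Flow is perpendicular to layering, so the layers act in series and the equivalent K is the thickness-weighted harmonic mean.
Total thickness L = 5.50 + 6.95 = 12.45 m.
Σ(b_i/K_i) = 5.50/1520 + 6.95/0.000672 = 10342 d.
K_eq = L / Σ(b_i/K_i) = 12.45 / 10342 = 0.001204 m/day.
Q = K_eq · A · (Δh/L) = 0.001204 × 818 × (5.33/12.45) = 0.4216 m³/day.

0.422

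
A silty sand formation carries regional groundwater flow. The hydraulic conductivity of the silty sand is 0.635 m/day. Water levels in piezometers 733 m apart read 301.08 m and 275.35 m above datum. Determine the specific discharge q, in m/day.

0.0223

Hydraulic gradient i = (301.08 − 275.35) / 733 = 25.73 / 733 = 0.03510.
Specific discharge q = K · i = 0.6350 × 0.03510 = 0.02229 m/day.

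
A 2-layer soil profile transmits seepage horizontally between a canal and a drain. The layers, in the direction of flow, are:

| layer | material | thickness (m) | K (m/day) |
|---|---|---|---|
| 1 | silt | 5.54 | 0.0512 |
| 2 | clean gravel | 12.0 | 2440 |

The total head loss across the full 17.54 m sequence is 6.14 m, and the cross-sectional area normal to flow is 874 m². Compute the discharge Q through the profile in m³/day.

Flow is perpendicular to layering, so the layers act in series and the equivalent K is the thickness-weighted harmonic mean.
Total thickness L = 5.54 + 12.0 = 17.54 m.
Σ(b_i/K_i) = 5.54/0.0512 + 12.0/2440 = 108.2 d.
K_eq = L / Σ(b_i/K_i) = 17.54 / 108.2 = 0.1621 m/day.
Q = K_eq · A · (Δh/L) = 0.1621 × 874 × (6.14/17.54) = 49.59 m³/day.

49.6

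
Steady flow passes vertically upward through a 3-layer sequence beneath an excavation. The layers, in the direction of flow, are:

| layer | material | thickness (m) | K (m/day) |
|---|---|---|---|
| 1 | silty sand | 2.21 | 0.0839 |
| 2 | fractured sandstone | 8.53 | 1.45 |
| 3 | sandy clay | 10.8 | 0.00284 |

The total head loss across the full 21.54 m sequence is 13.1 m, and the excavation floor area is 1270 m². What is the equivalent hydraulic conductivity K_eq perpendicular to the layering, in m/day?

Flow is perpendicular to layering, so the layers act in series and the equivalent K is the thickness-weighted harmonic mean.
Total thickness L = 2.21 + 8.53 + 10.8 = 21.54 m.
Σ(b_i/K_i) = 2.21/0.0839 + 8.53/1.45 + 10.8/0.00284 = 3835 d.
K_eq = L / Σ(b_i/K_i) = 21.54 / 3835 = 0.005617 m/day.

0.00562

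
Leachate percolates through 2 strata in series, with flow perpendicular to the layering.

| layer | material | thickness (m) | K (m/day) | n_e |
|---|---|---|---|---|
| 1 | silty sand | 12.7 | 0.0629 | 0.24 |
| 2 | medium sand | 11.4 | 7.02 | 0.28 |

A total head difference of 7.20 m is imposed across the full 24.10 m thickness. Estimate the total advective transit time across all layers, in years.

0.483

With flow normal to the layers, continuity requires the same specific discharge q through every layer.
Σ(b_i/K_i) = 12.7/0.0629 + 11.4/7.02 = 203.5 d.
q = Δh / Σ(b_i/K_i) = 7.20 / 203.5 = 0.03538 m/day.
In each layer the seepage velocity is v_i = q/n_i, so the layer transit time is t_i = b_i·n_i / q:
  layer 1 (silty sand): t_1 = 12.7 × 0.24 / 0.03538 = 86.16 d
  layer 2 (medium sand): t_2 = 11.4 × 0.28 / 0.03538 = 90.23 d
Total t = Σ t_i = 176.4 days = 0.4829 years.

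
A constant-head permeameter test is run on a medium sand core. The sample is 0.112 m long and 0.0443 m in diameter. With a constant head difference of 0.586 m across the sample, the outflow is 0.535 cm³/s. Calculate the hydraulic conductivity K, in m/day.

5.73

Cross-sectional area A = π·(d/2)² = π × (0.0443/2)² = 0.001541 m².
Convert discharge: 0.535 cm³/s = 5.350e-07 m³/s.
Darcy's law rearranged: K = Q·L / (A·Δh) = 5.350e-07 × 0.112 / (0.001541 × 0.586) = 6.634e-05 m/s = 5.732 m/day.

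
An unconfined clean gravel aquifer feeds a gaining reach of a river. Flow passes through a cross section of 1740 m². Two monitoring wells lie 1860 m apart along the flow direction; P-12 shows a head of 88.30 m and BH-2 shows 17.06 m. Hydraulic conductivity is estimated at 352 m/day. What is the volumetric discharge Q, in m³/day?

23500

Hydraulic gradient i = (88.30 − 17.06) / 1860 = 71.24 / 1860 = 0.03830.
Darcy's law: Q = K · A · i = 352.0 × 1740 × 0.03830 = 23459 m³/day.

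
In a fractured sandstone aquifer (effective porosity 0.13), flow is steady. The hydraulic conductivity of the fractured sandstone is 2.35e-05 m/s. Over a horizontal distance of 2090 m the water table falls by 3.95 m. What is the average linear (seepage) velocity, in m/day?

0.0295

Convert K: 2.35e-05 m/s × 86400 = 2.030 m/day.
Hydraulic gradient i = Δh / L = 3.95 / 2090 = 0.001890.
Darcy flux q = K · i = 2.030 × 0.001890 = 0.003837 m/day.
Seepage velocity v = q / n_e = 0.003837 / 0.13 = 0.02952 m/day.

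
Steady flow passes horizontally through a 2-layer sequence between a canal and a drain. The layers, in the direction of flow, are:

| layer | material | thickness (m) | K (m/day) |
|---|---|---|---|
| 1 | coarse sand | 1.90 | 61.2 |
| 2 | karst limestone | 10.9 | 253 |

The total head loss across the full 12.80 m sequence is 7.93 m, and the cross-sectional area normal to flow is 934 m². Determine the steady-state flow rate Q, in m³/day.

Flow is perpendicular to layering, so the layers act in series and the equivalent K is the thickness-weighted harmonic mean.
Total thickness L = 1.90 + 10.9 = 12.80 m.
Σ(b_i/K_i) = 1.90/61.2 + 10.9/253 = 0.07413 d.
K_eq = L / Σ(b_i/K_i) = 12.80 / 0.07413 = 172.7 m/day.
Q = K_eq · A · (Δh/L) = 172.7 × 934 × (7.93/12.80) = 99916 m³/day.

99900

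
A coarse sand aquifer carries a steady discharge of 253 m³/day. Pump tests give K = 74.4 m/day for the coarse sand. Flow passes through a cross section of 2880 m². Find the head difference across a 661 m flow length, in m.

From Q = K·A·i, i = Q / (K·A) = 253 / (74.40 × 2880) = 0.001181.
Head loss Δh = i · L = 0.001181 × 661 = 0.7805 m.

0.780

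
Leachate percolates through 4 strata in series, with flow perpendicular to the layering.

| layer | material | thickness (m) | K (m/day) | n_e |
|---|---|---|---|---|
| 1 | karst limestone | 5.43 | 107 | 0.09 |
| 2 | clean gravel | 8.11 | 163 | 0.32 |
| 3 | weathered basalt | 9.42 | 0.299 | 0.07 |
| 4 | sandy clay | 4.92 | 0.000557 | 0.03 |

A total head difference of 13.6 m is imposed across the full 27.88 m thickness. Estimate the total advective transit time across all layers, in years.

6.94

With flow normal to the layers, continuity requires the same specific discharge q through every layer.
Σ(b_i/K_i) = 5.43/107 + 8.11/163 + 9.42/0.299 + 4.92/0.000557 = 8865 d.
q = Δh / Σ(b_i/K_i) = 13.6 / 8865 = 0.001534 m/day.
In each layer the seepage velocity is v_i = q/n_i, so the layer transit time is t_i = b_i·n_i / q:
  layer 1 (karst limestone): t_1 = 5.43 × 0.09 / 0.001534 = 318.5 d
  layer 2 (clean gravel): t_2 = 8.11 × 0.32 / 0.001534 = 1692 d
  layer 3 (weathered basalt): t_3 = 9.42 × 0.07 / 0.001534 = 429.8 d
  layer 4 (sandy clay): t_4 = 4.92 × 0.03 / 0.001534 = 96.21 d
Total t = Σ t_i = 2536 days = 6.944 years.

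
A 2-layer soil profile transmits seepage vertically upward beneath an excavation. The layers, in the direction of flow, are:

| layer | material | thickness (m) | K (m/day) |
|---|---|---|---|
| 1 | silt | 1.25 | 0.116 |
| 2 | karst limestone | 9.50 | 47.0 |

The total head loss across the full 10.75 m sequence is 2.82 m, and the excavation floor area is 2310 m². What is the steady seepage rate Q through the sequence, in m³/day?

593

Flow is perpendicular to layering, so the layers act in series and the equivalent K is the thickness-weighted harmonic mean.
Total thickness L = 1.25 + 9.50 = 10.75 m.
Σ(b_i/K_i) = 1.25/0.116 + 9.50/47.0 = 10.98 d.
K_eq = L / Σ(b_i/K_i) = 10.75 / 10.98 = 0.9792 m/day.
Q = K_eq · A · (Δh/L) = 0.9792 × 2310 × (2.82/10.75) = 593.4 m³/day.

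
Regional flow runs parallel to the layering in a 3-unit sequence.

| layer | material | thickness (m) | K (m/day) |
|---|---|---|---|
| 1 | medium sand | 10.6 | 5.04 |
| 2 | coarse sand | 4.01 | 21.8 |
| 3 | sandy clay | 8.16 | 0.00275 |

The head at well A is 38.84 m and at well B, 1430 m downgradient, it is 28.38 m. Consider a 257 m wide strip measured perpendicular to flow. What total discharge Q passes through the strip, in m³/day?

Flow is parallel to layering, so each bed carries its own Darcy discharge and the transmissivities add.
Σ(K_i·b_i) = 5.04×10.6 + 21.8×4.01 + 0.00275×8.16 = 140.9 m²/day.
Hydraulic gradient i = (38.84 − 28.38) / 1430 = 10.46 / 1430 = 0.007315.
Q = Σ(K_i·b_i) · W · i = 140.9 × 257 × 0.007315 = 264.8 m³/day.

265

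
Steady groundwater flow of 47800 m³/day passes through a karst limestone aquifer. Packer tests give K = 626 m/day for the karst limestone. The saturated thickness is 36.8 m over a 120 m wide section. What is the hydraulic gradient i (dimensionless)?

Cross-sectional area A = 120 × 36.8 = 4416 m².
From Q = K·A·i, i = Q / (K·A) = 47800 / (626.0 × 4416) = 0.01729.

0.0173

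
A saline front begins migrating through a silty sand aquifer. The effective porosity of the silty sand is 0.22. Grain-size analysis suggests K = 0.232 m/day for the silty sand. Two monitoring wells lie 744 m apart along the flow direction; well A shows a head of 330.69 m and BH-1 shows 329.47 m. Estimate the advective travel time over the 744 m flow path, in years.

Hydraulic gradient i = (330.69 − 329.47) / 744 = 1.22 / 744 = 0.001640.
Darcy flux q = K · i = 0.2320 × 0.001640 = 0.0003804 m/day.
Seepage velocity v = q / n_e = 0.0003804 / 0.22 = 0.001729 m/day.
Travel time t = L / v = 744 / 0.001729 = 4.302e+05 days = 1178 years.

1180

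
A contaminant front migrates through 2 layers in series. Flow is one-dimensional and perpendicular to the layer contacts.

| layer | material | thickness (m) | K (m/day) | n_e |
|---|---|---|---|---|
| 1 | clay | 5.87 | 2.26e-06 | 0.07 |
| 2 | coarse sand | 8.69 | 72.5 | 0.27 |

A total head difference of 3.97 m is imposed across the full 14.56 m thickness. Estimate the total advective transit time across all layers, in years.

With flow normal to the layers, continuity requires the same specific discharge q through every layer.
Σ(b_i/K_i) = 5.87/2.26e-06 + 8.69/72.5 = 2.597e+06 d.
q = Δh / Σ(b_i/K_i) = 3.97 / 2.597e+06 = 1.528e-06 m/day.
In each layer the seepage velocity is v_i = q/n_i, so the layer transit time is t_i = b_i·n_i / q:
  layer 1 (clay): t_1 = 5.87 × 0.07 / 1.528e-06 = 2.688e+05 d
  layer 2 (coarse sand): t_2 = 8.69 × 0.27 / 1.528e-06 = 1.535e+06 d
Total t = Σ t_i = 1.804e+06 days = 4939 years.

4940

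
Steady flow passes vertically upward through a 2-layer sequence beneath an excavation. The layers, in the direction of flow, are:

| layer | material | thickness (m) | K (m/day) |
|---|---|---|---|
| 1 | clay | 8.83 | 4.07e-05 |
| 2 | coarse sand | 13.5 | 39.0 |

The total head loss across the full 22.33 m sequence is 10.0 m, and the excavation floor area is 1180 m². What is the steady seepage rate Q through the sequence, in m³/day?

Flow is perpendicular to layering, so the layers act in series and the equivalent K is the thickness-weighted harmonic mean.
Total thickness L = 8.83 + 13.5 = 22.33 m.
Σ(b_i/K_i) = 8.83/4.07e-05 + 13.5/39.0 = 2.170e+05 d.
K_eq = L / Σ(b_i/K_i) = 22.33 / 2.170e+05 = 0.0001029 m/day.
Q = K_eq · A · (Δh/L) = 0.0001029 × 1180 × (10.0/22.33) = 0.05439 m³/day.

0.0544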